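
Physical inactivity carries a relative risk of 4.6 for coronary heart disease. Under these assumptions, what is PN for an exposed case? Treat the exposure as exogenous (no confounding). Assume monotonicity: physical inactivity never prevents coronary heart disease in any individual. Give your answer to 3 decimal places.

Under exogeneity and monotonicity, PN = (RR − 1) / RR = 1 − 1/RR.
PN = (4.6 − 1) / 4.6 = 3.6 / 4.6 ≈ 0.7826

PN ≈ 0.783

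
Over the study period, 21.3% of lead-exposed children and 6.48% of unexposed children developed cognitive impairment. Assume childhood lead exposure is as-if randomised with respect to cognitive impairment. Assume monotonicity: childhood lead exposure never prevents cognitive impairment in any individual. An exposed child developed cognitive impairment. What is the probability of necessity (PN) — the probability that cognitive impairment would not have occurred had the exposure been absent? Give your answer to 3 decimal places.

PN ≈ 0.696

p₁ = 0.213, p₀ = 0.0648.
Under exogeneity and monotonicity, PN = (p₁ − p₀) / p₁.
PN = (0.213 − 0.0648) / 0.213 = 0.1482 / 0.213 ≈ 0.6958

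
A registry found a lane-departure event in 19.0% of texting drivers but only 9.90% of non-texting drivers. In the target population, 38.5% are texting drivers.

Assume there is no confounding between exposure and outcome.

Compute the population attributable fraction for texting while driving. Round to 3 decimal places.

PAF ≈ 0.261

p₁ = 0.19, p₀ = 0.099.
Overall risk P(Y=1) = π·p₁ + (1−π)·p₀ = 0.385×0.19 + 0.615×0.099 = 0.13404.
Under exogeneity, PAF = [P(Y=1) − p₀] / P(Y=1).
PAF = (0.13404 − 0.099) / 0.13404 ≈ 0.2614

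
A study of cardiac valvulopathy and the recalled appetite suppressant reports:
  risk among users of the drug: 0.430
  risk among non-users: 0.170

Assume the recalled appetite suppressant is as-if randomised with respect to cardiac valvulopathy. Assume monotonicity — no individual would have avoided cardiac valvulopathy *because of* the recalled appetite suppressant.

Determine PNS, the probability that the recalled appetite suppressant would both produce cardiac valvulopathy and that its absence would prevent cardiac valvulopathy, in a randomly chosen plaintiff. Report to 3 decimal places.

Let p₁ = 0.43, p₀ = 0.17.
Under exogeneity and monotonicity, PNS = p₁ − p₀.
PNS = 0.43 − 0.17 = 0.26

PNS ≈ 0.260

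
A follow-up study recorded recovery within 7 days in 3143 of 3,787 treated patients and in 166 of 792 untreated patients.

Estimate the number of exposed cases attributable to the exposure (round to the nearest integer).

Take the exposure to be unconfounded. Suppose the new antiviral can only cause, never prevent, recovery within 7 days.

p₁ = P(outcome | exposed) = 3143/3787 = 0.82994
p₀ = P(outcome | unexposed) = 166/792 = 0.2096
PN = (p₁ − p₀)/p₁ = (0.82994 − 0.2096) / 0.82994 ≈ 0.74746.
Attributable cases ≈ PN × (exposed cases) = 0.74746 × 3143 ≈ 2349.26.

about 2349 cases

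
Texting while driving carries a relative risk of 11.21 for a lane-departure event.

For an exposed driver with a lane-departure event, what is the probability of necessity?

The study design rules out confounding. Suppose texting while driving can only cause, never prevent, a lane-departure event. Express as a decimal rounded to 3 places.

Under exogeneity and monotonicity, PN = (RR − 1) / RR = 1 − 1/RR.
PN = (11.21 − 1) / 11.21 = 10.21 / 11.21 ≈ 0.9108

PN ≈ 0.911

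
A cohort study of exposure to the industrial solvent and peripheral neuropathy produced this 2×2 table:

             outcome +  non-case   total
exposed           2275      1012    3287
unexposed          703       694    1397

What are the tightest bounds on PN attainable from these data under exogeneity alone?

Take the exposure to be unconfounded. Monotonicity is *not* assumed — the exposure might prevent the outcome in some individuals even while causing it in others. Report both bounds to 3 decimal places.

0.273 ≤ PN ≤ 0.718

p₁ = P(outcome | exposed) = 2275/3287 = 0.69212
p₀ = P(outcome | unexposed) = 703/1397 = 0.50322
Under exogeneity alone the bounds on PN are max{0,(p₁−p₀)/p₁} ≤ PN ≤ min{1,(1−p₀)/p₁}.
  lower = (p₁ − p₀)/p₁ = 0.1889 / 0.69212 ≈ 0.2729
  upper = min{1, (1 − p₀)/p₁} = 0.49678 / 0.69212 ≈ 0.7178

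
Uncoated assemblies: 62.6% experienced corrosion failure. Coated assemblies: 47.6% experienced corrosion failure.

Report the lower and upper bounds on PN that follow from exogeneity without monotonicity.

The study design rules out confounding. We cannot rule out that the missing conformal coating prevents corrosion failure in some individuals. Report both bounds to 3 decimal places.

0.240 ≤ PN ≤ 0.837

p₁ = 0.626, p₀ = 0.476.
Under exogeneity alone the bounds on PN are max{0,(p₁−p₀)/p₁} ≤ PN ≤ min{1,(1−p₀)/p₁}.
  lower = (p₁ − p₀)/p₁ = 0.15 / 0.626 ≈ 0.2396
  upper = min{1, (1 − p₀)/p₁} = 0.524 / 0.626 ≈ 0.8371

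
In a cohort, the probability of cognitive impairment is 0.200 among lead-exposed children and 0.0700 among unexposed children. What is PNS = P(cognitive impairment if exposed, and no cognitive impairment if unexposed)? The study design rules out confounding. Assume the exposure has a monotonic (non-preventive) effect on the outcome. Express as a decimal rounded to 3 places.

Let p₁ = 0.2, p₀ = 0.07.
Under exogeneity and monotonicity, PNS = p₁ − p₀.
PNS = 0.2 − 0.07 = 0.13

PNS ≈ 0.130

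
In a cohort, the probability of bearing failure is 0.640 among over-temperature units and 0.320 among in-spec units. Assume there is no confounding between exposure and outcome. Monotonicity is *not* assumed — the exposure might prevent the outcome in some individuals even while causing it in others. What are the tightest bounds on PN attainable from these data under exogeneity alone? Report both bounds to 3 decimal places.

Let p₁ = 0.64, p₀ = 0.32.
Under exogeneity alone the bounds on PN are max{0,(p₁−p₀)/p₁} ≤ PN ≤ min{1,(1−p₀)/p₁}.
  lower = (p₁ − p₀)/p₁ = 0.32 / 0.64 ≈ 0.5000
  upper = min{1, (1 − p₀)/p₁} = 0.68 / 0.64 ≈ 1.0625 → capped at 1

0.500 ≤ PN ≤ 1.000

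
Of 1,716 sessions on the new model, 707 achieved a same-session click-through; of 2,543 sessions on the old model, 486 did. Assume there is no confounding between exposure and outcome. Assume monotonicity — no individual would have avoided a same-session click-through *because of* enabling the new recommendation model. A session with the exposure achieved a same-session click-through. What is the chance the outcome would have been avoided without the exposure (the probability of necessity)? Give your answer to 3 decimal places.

p₁ = P(outcome | exposed) = 707/1716 = 0.412
p₀ = P(outcome | unexposed) = 486/2543 = 0.19111
Under exogeneity and monotonicity, PN = (p₁ − p₀) / p₁.
PN = (0.412 − 0.19111) / 0.412 = 0.22089 / 0.412 ≈ 0.5361

PN ≈ 0.536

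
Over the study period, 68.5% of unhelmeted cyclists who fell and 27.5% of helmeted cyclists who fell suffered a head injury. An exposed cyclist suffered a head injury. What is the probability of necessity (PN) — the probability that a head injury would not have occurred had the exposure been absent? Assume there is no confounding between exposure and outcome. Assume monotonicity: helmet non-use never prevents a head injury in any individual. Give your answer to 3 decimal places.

PN ≈ 0.599

p₁ = 0.685, p₀ = 0.275.
Under exogeneity and monotonicity, PN = (p₁ − p₀) / p₁.
PN = (0.685 − 0.275) / 0.685 = 0.41 / 0.685 ≈ 0.5985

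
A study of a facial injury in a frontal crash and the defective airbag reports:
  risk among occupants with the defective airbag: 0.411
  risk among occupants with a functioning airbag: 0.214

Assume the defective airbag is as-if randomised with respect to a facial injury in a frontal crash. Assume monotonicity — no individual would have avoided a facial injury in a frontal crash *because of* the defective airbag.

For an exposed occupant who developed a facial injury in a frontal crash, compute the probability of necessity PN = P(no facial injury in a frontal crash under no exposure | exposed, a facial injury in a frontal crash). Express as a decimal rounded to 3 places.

PN ≈ 0.479

Let p₁ = 0.411, p₀ = 0.214.
Under exogeneity and monotonicity, PN = (p₁ − p₀) / p₁.
PN = (0.411 − 0.214) / 0.411 = 0.197 / 0.411 ≈ 0.4793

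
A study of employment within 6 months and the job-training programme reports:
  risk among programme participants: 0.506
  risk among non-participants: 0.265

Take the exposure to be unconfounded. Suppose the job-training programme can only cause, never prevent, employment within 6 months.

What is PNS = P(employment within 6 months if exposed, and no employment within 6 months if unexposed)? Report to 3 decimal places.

Let p₁ = 0.506, p₀ = 0.265.
Under exogeneity and monotonicity, PNS = p₁ − p₀.
PNS = 0.506 − 0.265 = 0.241

PNS ≈ 0.241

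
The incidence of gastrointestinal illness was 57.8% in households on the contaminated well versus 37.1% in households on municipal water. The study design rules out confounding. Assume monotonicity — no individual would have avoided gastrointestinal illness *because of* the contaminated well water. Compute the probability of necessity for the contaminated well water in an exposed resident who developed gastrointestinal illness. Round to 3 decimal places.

p₁ = 0.578, p₀ = 0.371.
Under exogeneity and monotonicity, PN = (p₁ − p₀) / p₁.
PN = (0.578 − 0.371) / 0.578 = 0.207 / 0.578 ≈ 0.3581

PN ≈ 0.358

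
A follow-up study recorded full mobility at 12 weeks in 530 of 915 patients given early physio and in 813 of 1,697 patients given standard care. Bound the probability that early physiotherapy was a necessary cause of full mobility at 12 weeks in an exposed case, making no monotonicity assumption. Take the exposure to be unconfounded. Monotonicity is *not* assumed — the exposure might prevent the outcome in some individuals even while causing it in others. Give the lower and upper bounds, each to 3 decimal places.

p₁ = P(outcome | exposed) = 530/915 = 0.57923
p₀ = P(outcome | unexposed) = 813/1697 = 0.47908
Under exogeneity alone the bounds on PN are max{0,(p₁−p₀)/p₁} ≤ PN ≤ min{1,(1−p₀)/p₁}.
  lower = (p₁ − p₀)/p₁ = 0.10015 / 0.57923 ≈ 0.1729
  upper = min{1, (1 − p₀)/p₁} = 0.52092 / 0.57923 ≈ 0.8993

0.173 ≤ PN ≤ 0.899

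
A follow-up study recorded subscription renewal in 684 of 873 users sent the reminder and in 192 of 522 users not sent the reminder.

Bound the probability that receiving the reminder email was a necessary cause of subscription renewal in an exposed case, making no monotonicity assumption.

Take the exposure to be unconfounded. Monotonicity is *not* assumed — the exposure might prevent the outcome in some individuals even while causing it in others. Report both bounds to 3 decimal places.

0.531 ≤ PN ≤ 0.807

p₁ = P(outcome | exposed) = 684/873 = 0.78351
p₀ = P(outcome | unexposed) = 192/522 = 0.36782
Under exogeneity alone the bounds on PN are max{0,(p₁−p₀)/p₁} ≤ PN ≤ min{1,(1−p₀)/p₁}.
  lower = (p₁ − p₀)/p₁ = 0.41569 / 0.78351 ≈ 0.5306
  upper = min{1, (1 − p₀)/p₁} = 0.63218 / 0.78351 ≈ 0.8069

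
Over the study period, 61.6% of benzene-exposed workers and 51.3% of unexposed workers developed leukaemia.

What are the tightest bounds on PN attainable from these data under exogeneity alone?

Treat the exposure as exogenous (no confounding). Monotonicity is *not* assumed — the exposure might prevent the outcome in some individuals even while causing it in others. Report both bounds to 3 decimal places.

0.167 ≤ PN ≤ 0.791

p₁ = 0.616, p₀ = 0.513.
Under exogeneity alone the bounds on PN are max{0,(p₁−p₀)/p₁} ≤ PN ≤ min{1,(1−p₀)/p₁}.
  lower = (p₁ − p₀)/p₁ = 0.103 / 0.616 ≈ 0.1672
  upper = min{1, (1 − p₀)/p₁} = 0.487 / 0.616 ≈ 0.7906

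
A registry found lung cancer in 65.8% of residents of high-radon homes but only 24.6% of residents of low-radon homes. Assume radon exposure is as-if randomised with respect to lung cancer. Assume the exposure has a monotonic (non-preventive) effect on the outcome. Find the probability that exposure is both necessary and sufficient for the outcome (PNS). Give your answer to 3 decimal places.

p₁ = 0.658, p₀ = 0.246.
Under exogeneity and monotonicity, PNS = p₁ − p₀.
PNS = 0.658 − 0.246 = 0.412

PNS ≈ 0.412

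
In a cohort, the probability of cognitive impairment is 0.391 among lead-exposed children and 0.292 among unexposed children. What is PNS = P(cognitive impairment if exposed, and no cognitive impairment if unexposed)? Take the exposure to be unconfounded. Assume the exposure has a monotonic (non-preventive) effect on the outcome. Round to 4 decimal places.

PNS ≈ 0.0990

Let p₁ = 0.391, p₀ = 0.292.
Under exogeneity and monotonicity, PNS = p₁ − p₀.
PNS = 0.391 − 0.292 = 0.099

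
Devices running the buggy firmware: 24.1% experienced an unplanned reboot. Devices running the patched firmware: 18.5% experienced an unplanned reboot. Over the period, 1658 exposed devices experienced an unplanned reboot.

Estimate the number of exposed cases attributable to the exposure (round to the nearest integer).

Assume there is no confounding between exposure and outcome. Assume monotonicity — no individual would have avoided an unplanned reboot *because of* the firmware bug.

about 385 cases

p₁ = 0.241, p₀ = 0.185.
PN = (p₁ − p₀)/p₁ = (0.241 − 0.185) / 0.241 ≈ 0.23237.
Attributable cases ≈ PN × (exposed cases) = 0.23237 × 1658 ≈ 385.26.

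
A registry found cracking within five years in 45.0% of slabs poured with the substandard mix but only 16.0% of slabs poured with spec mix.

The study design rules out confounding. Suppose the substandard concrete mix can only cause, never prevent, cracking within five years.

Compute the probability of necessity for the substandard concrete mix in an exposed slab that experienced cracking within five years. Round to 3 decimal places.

p₁ = 0.45, p₀ = 0.16.
Under exogeneity and monotonicity, PN = (p₁ − p₀) / p₁.
PN = (0.45 − 0.16) / 0.45 = 0.29 / 0.45 ≈ 0.6444

PN ≈ 0.644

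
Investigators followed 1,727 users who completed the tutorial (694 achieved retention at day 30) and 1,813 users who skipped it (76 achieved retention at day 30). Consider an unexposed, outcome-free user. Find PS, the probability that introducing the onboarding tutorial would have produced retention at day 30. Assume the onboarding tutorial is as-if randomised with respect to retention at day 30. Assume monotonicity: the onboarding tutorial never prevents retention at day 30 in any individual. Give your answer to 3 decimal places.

p₁ = P(outcome | exposed) = 694/1727 = 0.40185
p₀ = P(outcome | unexposed) = 76/1813 = 0.041919
Under exogeneity and monotonicity, PS = (p₁ − p₀) / (1 − p₀).
PS = (0.40185 − 0.041919) / (1 − 0.041919) = 0.35993 / 0.95808 ≈ 0.3757

PS ≈ 0.376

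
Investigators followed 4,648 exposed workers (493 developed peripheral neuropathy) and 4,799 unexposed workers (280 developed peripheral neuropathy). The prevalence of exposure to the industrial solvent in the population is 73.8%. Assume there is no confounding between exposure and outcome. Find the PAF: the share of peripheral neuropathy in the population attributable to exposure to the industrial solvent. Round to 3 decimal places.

p₁ = P(outcome | exposed) = 493/4648 = 0.10607
p₀ = P(outcome | unexposed) = 280/4799 = 0.058345
Overall risk P(Y=1) = π·p₁ + (1−π)·p₀ = 0.738×0.10607 + 0.262×0.058345 = 0.093564.
Under exogeneity, PAF = [P(Y=1) − p₀] / P(Y=1).
PAF = (0.093564 − 0.058345) / 0.093564 ≈ 0.3764

PAF ≈ 0.376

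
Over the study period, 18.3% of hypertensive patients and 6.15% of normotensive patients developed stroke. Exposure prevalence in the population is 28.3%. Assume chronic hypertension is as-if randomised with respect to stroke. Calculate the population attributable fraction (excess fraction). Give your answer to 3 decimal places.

p₁ = 0.183, p₀ = 0.0615.
Overall risk P(Y=1) = π·p₁ + (1−π)·p₀ = 0.283×0.183 + 0.717×0.0615 = 0.095885.
Under exogeneity, PAF = [P(Y=1) − p₀] / P(Y=1).
PAF = (0.095885 − 0.0615) / 0.095885 ≈ 0.3586

PAF ≈ 0.359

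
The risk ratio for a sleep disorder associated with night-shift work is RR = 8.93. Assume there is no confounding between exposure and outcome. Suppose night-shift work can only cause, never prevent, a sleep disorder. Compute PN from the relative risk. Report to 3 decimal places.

PN ≈ 0.888

Under exogeneity and monotonicity, PN = (RR − 1) / RR = 1 − 1/RR.
PN = (8.93 − 1) / 8.93 = 7.93 / 8.93 ≈ 0.8880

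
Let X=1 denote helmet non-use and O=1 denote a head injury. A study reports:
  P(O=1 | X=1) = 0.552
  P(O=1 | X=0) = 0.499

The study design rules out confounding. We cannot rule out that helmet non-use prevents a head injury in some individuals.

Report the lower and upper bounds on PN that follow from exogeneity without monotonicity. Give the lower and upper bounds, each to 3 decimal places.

Let p₁ = 0.552, p₀ = 0.499.
Under exogeneity alone the bounds on PN are max{0,(p₁−p₀)/p₁} ≤ PN ≤ min{1,(1−p₀)/p₁}.
  lower = (p₁ − p₀)/p₁ = 0.053 / 0.552 ≈ 0.0960
  upper = min{1, (1 − p₀)/p₁} = 0.501 / 0.552 ≈ 0.9076

0.096 ≤ PN ≤ 0.908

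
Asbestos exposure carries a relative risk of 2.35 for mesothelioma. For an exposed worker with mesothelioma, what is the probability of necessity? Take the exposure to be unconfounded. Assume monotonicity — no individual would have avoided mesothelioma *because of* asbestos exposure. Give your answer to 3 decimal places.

PN ≈ 0.574

Under exogeneity and monotonicity, PN = (RR − 1) / RR = 1 − 1/RR.
PN = (2.35 − 1) / 2.35 = 1.35 / 2.35 ≈ 0.5745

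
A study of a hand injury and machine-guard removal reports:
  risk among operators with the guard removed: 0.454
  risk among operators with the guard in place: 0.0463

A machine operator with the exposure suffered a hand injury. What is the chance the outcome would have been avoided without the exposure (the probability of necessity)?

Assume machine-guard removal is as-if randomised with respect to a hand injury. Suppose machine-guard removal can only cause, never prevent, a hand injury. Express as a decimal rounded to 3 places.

Let p₁ = 0.454, p₀ = 0.0463.
Under exogeneity and monotonicity, PN = (p₁ − p₀) / p₁.
PN = (0.454 − 0.0463) / 0.454 = 0.4077 / 0.454 ≈ 0.8980

PN ≈ 0.898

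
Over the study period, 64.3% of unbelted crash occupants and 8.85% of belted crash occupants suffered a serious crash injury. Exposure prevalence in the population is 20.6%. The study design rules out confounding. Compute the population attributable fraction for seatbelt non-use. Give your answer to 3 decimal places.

p₁ = 0.643, p₀ = 0.0885.
Overall risk P(Y=1) = π·p₁ + (1−π)·p₀ = 0.206×0.643 + 0.794×0.0885 = 0.20273.
Under exogeneity, PAF = [P(Y=1) − p₀] / P(Y=1).
PAF = (0.20273 − 0.0885) / 0.20273 ≈ 0.5635

PAF ≈ 0.563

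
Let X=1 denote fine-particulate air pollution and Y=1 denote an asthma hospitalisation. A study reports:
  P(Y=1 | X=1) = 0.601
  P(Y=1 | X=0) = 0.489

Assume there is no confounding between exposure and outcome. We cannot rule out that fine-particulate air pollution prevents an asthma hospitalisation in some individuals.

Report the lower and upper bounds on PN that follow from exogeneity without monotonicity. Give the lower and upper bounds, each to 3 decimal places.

Let p₁ = 0.601, p₀ = 0.489.
Under exogeneity alone the bounds on PN are max{0,(p₁−p₀)/p₁} ≤ PN ≤ min{1,(1−p₀)/p₁}.
  lower = (p₁ − p₀)/p₁ = 0.112 / 0.601 ≈ 0.1864
  upper = min{1, (1 − p₀)/p₁} = 0.511 / 0.601 ≈ 0.8502

0.186 ≤ PN ≤ 0.850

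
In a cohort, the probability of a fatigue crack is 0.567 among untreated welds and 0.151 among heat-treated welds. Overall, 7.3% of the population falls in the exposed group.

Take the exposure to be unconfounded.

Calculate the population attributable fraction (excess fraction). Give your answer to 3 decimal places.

PAF ≈ 0.167

Let p₁ = 0.567, p₀ = 0.151.
Overall risk P(Y=1) = π·p₁ + (1−π)·p₀ = 0.073×0.567 + 0.927×0.151 = 0.18137.
Under exogeneity, PAF = [P(Y=1) − p₀] / P(Y=1).
PAF = (0.18137 − 0.151) / 0.18137 ≈ 0.1674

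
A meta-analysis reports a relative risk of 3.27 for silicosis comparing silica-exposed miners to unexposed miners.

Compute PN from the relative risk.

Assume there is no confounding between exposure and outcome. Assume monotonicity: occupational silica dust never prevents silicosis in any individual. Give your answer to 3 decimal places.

PN ≈ 0.694

Under exogeneity and monotonicity, PN = (RR − 1) / RR = 1 − 1/RR.
PN = (3.27 − 1) / 3.27 = 2.27 / 3.27 ≈ 0.6942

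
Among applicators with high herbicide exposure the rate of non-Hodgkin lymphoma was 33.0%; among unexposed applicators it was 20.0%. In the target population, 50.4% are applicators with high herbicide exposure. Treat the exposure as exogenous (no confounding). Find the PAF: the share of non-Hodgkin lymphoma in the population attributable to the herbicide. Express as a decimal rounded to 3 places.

PAF ≈ 0.247

p₁ = 0.33, p₀ = 0.2.
Overall risk P(Y=1) = π·p₁ + (1−π)·p₀ = 0.504×0.33 + 0.496×0.2 = 0.26552.
Under exogeneity, PAF = [P(Y=1) − p₀] / P(Y=1).
PAF = (0.26552 − 0.2) / 0.26552 ≈ 0.2468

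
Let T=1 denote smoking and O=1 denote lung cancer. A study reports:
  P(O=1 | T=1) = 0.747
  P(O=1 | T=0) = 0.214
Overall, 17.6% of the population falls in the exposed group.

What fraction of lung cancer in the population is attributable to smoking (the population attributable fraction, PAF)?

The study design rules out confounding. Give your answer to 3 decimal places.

PAF ≈ 0.305

Let p₁ = 0.747, p₀ = 0.214.
Overall risk P(Y=1) = π·p₁ + (1−π)·p₀ = 0.176×0.747 + 0.824×0.214 = 0.30781.
Under exogeneity, PAF = [P(Y=1) − p₀] / P(Y=1).
PAF = (0.30781 − 0.214) / 0.30781 ≈ 0.3048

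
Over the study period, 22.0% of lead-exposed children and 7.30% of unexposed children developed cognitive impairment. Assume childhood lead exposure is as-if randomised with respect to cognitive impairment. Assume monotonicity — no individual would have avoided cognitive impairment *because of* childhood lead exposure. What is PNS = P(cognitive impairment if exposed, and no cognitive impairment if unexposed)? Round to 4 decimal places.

p₁ = 0.22, p₀ = 0.073.
Under exogeneity and monotonicity, PNS = p₁ − p₀.
PNS = 0.22 − 0.073 = 0.147

PNS ≈ 0.1470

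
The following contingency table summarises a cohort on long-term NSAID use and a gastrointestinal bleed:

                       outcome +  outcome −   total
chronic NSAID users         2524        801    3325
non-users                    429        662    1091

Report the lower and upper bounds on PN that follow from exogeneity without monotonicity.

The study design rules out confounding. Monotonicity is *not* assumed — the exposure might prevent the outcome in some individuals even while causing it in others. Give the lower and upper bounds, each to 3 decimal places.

p₁ = P(outcome | exposed) = 2524/3325 = 0.7591
p₀ = P(outcome | unexposed) = 429/1091 = 0.39322
Under exogeneity alone the bounds on PN are max{0,(p₁−p₀)/p₁} ≤ PN ≤ min{1,(1−p₀)/p₁}.
  lower = (p₁ − p₀)/p₁ = 0.36588 / 0.7591 ≈ 0.4820
  upper = min{1, (1 − p₀)/p₁} = 0.60678 / 0.7591 ≈ 0.7993

0.482 ≤ PN ≤ 0.799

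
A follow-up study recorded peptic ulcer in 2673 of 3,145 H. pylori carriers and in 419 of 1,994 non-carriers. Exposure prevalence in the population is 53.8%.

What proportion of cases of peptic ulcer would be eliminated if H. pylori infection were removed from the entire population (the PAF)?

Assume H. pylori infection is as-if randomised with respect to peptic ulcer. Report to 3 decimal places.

p₁ = P(outcome | exposed) = 2673/3145 = 0.84992
p₀ = P(outcome | unexposed) = 419/1994 = 0.21013
Overall risk P(Y=1) = π·p₁ + (1−π)·p₀ = 0.538×0.84992 + 0.462×0.21013 = 0.55434.
Under exogeneity, PAF = [P(Y=1) − p₀] / P(Y=1).
PAF = (0.55434 − 0.21013) / 0.55434 ≈ 0.6209

PAF ≈ 0.621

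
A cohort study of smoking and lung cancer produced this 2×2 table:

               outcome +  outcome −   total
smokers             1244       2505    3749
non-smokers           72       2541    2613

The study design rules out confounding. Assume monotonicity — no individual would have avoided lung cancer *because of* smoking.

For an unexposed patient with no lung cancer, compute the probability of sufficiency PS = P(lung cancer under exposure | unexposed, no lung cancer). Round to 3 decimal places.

p₁ = P(outcome | exposed) = 1244/3749 = 0.33182
p₀ = P(outcome | unexposed) = 72/2613 = 0.027555
Under exogeneity and monotonicity, PS = (p₁ − p₀)/(1 − p₀).
PS = (0.33182 − 0.027555) / 0.97245 ≈ 0.3129

PS ≈ 0.313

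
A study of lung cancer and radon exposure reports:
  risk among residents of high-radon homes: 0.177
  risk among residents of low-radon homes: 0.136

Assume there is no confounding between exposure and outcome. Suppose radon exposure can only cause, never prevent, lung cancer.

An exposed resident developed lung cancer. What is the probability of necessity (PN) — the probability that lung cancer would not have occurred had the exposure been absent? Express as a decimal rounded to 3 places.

PN ≈ 0.232

Let p₁ = 0.177, p₀ = 0.136.
Under exogeneity and monotonicity, PN = (p₁ − p₀) / p₁.
PN = (0.177 − 0.136) / 0.177 = 0.041 / 0.177 ≈ 0.2316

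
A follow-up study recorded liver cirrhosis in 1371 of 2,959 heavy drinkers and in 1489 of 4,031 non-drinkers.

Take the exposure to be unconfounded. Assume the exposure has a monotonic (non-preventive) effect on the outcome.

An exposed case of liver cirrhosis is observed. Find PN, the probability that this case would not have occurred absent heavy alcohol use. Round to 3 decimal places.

p₁ = P(outcome | exposed) = 1371/2959 = 0.46333
p₀ = P(outcome | unexposed) = 1489/4031 = 0.36939
Under exogeneity and monotonicity, PN = (p₁ − p₀) / p₁.
PN = (0.46333 − 0.36939) / 0.46333 = 0.093945 / 0.46333 ≈ 0.2028

PN ≈ 0.203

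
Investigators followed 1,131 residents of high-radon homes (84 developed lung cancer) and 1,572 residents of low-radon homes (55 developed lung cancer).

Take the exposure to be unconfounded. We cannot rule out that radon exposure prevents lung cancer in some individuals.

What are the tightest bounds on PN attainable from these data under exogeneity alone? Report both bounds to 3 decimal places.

p₁ = P(outcome | exposed) = 84/1131 = 0.074271
p₀ = P(outcome | unexposed) = 55/1572 = 0.034987
Under exogeneity alone the bounds on PN are max{0,(p₁−p₀)/p₁} ≤ PN ≤ min{1,(1−p₀)/p₁}.
  lower = (p₁ − p₀)/p₁ = 0.039283 / 0.074271 ≈ 0.5289
  upper = min{1, (1 − p₀)/p₁} = 0.96501 / 0.074271 ≈ 12.9932 → capped at 1

0.529 ≤ PN ≤ 1.000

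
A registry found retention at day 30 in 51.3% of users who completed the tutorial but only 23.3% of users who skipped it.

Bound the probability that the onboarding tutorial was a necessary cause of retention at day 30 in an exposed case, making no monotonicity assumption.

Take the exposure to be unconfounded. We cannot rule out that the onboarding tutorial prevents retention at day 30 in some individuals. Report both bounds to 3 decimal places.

p₁ = 0.513, p₀ = 0.233.
Under exogeneity alone the bounds on PN are max{0,(p₁−p₀)/p₁} ≤ PN ≤ min{1,(1−p₀)/p₁}.
  lower = (p₁ − p₀)/p₁ = 0.28 / 0.513 ≈ 0.5458
  upper = min{1, (1 − p₀)/p₁} = 0.767 / 0.513 ≈ 1.4951 → capped at 1

0.546 ≤ PN ≤ 1.000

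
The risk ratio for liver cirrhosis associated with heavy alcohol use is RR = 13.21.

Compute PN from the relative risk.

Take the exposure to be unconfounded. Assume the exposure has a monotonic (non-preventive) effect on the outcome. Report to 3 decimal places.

Under exogeneity and monotonicity, PN = (RR − 1) / RR = 1 − 1/RR.
PN = (13.21 − 1) / 13.21 = 12.21 / 13.21 ≈ 0.9243

PN ≈ 0.924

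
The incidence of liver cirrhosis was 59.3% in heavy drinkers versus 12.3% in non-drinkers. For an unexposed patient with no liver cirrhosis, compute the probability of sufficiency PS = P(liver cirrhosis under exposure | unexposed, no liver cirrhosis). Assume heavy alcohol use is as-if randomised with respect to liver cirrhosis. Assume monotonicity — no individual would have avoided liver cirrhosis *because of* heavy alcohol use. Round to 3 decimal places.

p₁ = 0.593, p₀ = 0.123.
Under exogeneity and monotonicity, PS = (p₁ − p₀) / (1 − p₀).
PS = (0.593 − 0.123) / (1 − 0.123) = 0.47 / 0.877 ≈ 0.5359

PS ≈ 0.536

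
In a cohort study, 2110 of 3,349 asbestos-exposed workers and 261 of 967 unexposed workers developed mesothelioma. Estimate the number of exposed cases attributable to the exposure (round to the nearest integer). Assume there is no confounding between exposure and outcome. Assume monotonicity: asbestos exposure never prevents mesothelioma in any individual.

about 1206 cases

p₁ = P(outcome | exposed) = 2110/3349 = 0.63004
p₀ = P(outcome | unexposed) = 261/967 = 0.26991
PN = (p₁ − p₀)/p₁ = (0.63004 − 0.26991) / 0.63004 ≈ 0.57160.
Attributable cases ≈ PN × (exposed cases) = 0.57160 × 2110 ≈ 1206.08.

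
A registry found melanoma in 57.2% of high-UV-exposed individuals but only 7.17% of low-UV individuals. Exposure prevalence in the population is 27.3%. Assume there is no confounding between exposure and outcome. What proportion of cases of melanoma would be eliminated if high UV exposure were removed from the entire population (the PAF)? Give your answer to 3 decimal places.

p₁ = 0.572, p₀ = 0.0717.
Overall risk P(Y=1) = π·p₁ + (1−π)·p₀ = 0.273×0.572 + 0.727×0.0717 = 0.20828.
Under exogeneity, PAF = [P(Y=1) − p₀] / P(Y=1).
PAF = (0.20828 − 0.0717) / 0.20828 ≈ 0.6558

PAF ≈ 0.656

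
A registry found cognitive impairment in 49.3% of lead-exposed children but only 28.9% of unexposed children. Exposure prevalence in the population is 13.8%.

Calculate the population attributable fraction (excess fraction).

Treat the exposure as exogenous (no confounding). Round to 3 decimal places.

p₁ = 0.493, p₀ = 0.289.
Overall risk P(Y=1) = π·p₁ + (1−π)·p₀ = 0.138×0.493 + 0.862×0.289 = 0.31715.
Under exogeneity, PAF = [P(Y=1) − p₀] / P(Y=1).
PAF = (0.31715 − 0.289) / 0.31715 ≈ 0.0888

PAF ≈ 0.089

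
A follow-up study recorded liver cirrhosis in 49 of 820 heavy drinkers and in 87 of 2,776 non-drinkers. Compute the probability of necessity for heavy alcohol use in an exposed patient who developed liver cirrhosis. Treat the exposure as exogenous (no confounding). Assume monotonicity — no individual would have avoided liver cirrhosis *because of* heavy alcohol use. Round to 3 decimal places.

PN ≈ 0.476

p₁ = P(outcome | exposed) = 49/820 = 0.059756
p₀ = P(outcome | unexposed) = 87/2776 = 0.03134
Under exogeneity and monotonicity, PN = (p₁ − p₀) / p₁.
PN = (0.059756 − 0.03134) / 0.059756 = 0.028416 / 0.059756 ≈ 0.4755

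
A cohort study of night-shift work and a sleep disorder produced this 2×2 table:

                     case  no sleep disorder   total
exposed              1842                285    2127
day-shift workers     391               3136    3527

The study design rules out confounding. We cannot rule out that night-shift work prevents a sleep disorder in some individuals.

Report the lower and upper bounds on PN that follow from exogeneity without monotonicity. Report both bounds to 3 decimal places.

0.872 ≤ PN ≤ 1.000

p₁ = P(outcome | exposed) = 1842/2127 = 0.86601
p₀ = P(outcome | unexposed) = 391/3527 = 0.11086
Under exogeneity alone the bounds on PN are max{0,(p₁−p₀)/p₁} ≤ PN ≤ min{1,(1−p₀)/p₁}.
  lower = (p₁ − p₀)/p₁ = 0.75515 / 0.86601 ≈ 0.8720
  upper = min{1, (1 − p₀)/p₁} = 0.88914 / 0.86601 ≈ 1.0267 → capped at 1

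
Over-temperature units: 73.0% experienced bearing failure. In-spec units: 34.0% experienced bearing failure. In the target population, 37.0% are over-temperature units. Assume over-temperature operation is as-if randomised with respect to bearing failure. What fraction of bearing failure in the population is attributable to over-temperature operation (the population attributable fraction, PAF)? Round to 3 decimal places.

p₁ = 0.73, p₀ = 0.34.
Overall risk P(Y=1) = π·p₁ + (1−π)·p₀ = 0.37×0.73 + 0.63×0.34 = 0.4843.
Under exogeneity, PAF = [P(Y=1) − p₀] / P(Y=1).
PAF = (0.4843 − 0.34) / 0.4843 ≈ 0.2980

PAF ≈ 0.298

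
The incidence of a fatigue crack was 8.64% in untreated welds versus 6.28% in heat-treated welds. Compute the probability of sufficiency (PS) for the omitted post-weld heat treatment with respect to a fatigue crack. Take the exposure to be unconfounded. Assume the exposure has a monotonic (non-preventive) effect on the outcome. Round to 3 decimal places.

PS ≈ 0.025

p₁ = 0.0864, p₀ = 0.0628.
Under exogeneity and monotonicity, PS = (p₁ − p₀) / (1 − p₀).
PS = (0.0864 − 0.0628) / (1 − 0.0628) = 0.0236 / 0.9372 ≈ 0.0252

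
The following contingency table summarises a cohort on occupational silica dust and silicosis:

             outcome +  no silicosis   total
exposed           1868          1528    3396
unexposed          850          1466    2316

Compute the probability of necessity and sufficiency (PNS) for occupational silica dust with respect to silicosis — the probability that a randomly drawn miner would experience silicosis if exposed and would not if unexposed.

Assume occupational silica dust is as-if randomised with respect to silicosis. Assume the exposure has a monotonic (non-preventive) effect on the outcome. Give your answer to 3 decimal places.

PNS ≈ 0.183

p₁ = P(outcome | exposed) = 1868/3396 = 0.55006
p₀ = P(outcome | unexposed) = 850/2316 = 0.36701
Under exogeneity and monotonicity, PNS = p₁ − p₀.
PNS = 0.55006 − 0.36701 = 0.18305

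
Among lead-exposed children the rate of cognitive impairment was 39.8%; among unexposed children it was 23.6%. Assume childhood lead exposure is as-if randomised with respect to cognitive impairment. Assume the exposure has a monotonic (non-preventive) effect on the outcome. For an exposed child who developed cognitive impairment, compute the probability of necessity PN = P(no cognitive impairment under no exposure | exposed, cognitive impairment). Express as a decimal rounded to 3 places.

PN ≈ 0.407

p₁ = 0.398, p₀ = 0.236.
Under exogeneity and monotonicity, PN = (p₁ − p₀) / p₁.
PN = (0.398 − 0.236) / 0.398 = 0.162 / 0.398 ≈ 0.4070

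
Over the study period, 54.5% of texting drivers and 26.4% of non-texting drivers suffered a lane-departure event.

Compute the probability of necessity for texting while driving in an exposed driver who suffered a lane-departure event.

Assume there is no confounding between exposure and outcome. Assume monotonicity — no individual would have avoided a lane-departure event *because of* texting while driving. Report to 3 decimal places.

p₁ = 0.545, p₀ = 0.264.
Under exogeneity and monotonicity, PN = (p₁ − p₀) / p₁.
PN = (0.545 − 0.264) / 0.545 = 0.281 / 0.545 ≈ 0.5156

PN ≈ 0.516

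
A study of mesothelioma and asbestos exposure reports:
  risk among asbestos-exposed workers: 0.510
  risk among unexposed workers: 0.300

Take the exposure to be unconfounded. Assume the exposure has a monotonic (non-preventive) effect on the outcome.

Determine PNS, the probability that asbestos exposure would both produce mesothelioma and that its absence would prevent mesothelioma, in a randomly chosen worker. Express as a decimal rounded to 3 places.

Let p₁ = 0.51, p₀ = 0.3.
Under exogeneity and monotonicity, PNS = p₁ − p₀.
PNS = 0.51 − 0.3 = 0.21

PNS ≈ 0.210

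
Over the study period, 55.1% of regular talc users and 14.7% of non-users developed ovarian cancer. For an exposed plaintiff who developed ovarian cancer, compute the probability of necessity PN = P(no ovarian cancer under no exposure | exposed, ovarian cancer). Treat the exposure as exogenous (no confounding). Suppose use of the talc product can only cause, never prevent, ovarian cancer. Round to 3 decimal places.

PN ≈ 0.733

p₁ = 0.551, p₀ = 0.147.
Under exogeneity and monotonicity, PN = (p₁ − p₀) / p₁.
PN = (0.551 − 0.147) / 0.551 = 0.404 / 0.551 ≈ 0.7332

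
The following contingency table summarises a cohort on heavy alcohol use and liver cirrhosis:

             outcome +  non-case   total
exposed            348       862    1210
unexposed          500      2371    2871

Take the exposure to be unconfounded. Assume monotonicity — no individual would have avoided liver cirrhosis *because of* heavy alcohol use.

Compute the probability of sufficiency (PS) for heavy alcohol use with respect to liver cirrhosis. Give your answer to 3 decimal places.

PS ≈ 0.137

p₁ = P(outcome | exposed) = 348/1210 = 0.2876
p₀ = P(outcome | unexposed) = 500/2871 = 0.17416
Under exogeneity and monotonicity, PS = (p₁ − p₀)/(1 − p₀).
PS = (0.2876 − 0.17416) / 0.82584 ≈ 0.1374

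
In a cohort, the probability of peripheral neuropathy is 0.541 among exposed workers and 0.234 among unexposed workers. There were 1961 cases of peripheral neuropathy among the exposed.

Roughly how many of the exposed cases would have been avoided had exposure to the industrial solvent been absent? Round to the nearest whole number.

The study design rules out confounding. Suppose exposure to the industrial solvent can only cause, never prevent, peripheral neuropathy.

Let p₁ = 0.541, p₀ = 0.234.
PN = (p₁ − p₀)/p₁ = (0.541 − 0.234) / 0.541 ≈ 0.56747.
Attributable cases ≈ PN × (exposed cases) = 0.56747 × 1961 ≈ 1112.80.

about 1113 cases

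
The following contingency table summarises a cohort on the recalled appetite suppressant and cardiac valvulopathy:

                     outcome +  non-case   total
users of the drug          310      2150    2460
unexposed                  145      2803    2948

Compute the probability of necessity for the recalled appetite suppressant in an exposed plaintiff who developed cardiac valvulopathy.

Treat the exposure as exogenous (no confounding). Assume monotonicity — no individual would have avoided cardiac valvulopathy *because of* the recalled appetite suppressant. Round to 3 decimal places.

p₁ = P(outcome | exposed) = 310/2460 = 0.12602
p₀ = P(outcome | unexposed) = 145/2948 = 0.049186
Under exogeneity and monotonicity, PN = (p₁ − p₀) / p₁.
PN = (0.12602 − 0.049186) / 0.12602 = 0.07683 / 0.12602 ≈ 0.6097

PN ≈ 0.610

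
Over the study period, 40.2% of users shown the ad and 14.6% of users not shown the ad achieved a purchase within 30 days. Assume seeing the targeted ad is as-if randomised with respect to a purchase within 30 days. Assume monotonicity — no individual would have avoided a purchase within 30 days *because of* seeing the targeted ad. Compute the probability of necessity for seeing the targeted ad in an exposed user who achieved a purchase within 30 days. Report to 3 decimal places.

p₁ = 0.402, p₀ = 0.146.
Under exogeneity and monotonicity, PN = (p₁ − p₀) / p₁.
PN = (0.402 − 0.146) / 0.402 = 0.256 / 0.402 ≈ 0.6368

PN ≈ 0.637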